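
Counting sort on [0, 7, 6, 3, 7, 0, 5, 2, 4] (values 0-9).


Input: [0, 7, 6, 3, 7, 0, 5, 2, 4]
Counts: [2, 0, 1, 1, 1, 1, 1, 2, 0, 0]

Sorted: [0, 0, 2, 3, 4, 5, 6, 7, 7]


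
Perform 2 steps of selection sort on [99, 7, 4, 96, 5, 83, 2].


Initial: [99, 7, 4, 96, 5, 83, 2]
Step 1: min=2 at 6
  Swap: [2, 7, 4, 96, 5, 83, 99]
Step 2: min=4 at 2
  Swap: [2, 4, 7, 96, 5, 83, 99]

After 2 steps: [2, 4, 7, 96, 5, 83, 99]


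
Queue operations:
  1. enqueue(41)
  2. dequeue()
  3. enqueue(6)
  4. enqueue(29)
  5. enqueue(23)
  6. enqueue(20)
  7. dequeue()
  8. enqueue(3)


enqueue(41) -> [41]
dequeue()->41, []
enqueue(6) -> [6]
enqueue(29) -> [6, 29]
enqueue(23) -> [6, 29, 23]
enqueue(20) -> [6, 29, 23, 20]
dequeue()->6, [29, 23, 20]
enqueue(3) -> [29, 23, 20, 3]

Final queue: [29, 23, 20, 3]


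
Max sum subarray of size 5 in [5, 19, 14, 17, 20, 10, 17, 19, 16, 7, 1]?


[0:5]: 75
[1:6]: 80
[2:7]: 78
[3:8]: 83
[4:9]: 82
[5:10]: 69
[6:11]: 60

Max: 83 at [3:8]


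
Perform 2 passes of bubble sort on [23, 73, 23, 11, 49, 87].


Initial: [23, 73, 23, 11, 49, 87]
Pass 1: [23, 23, 11, 49, 73, 87] (3 swaps)
Pass 2: [23, 11, 23, 49, 73, 87] (1 swaps)

After 2 passes: [23, 11, 23, 49, 73, 87]


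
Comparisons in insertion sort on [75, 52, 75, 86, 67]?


Algorithm: insertion sort
Input: [75, 52, 75, 86, 67]
Sorted: [52, 67, 75, 75, 86]

7


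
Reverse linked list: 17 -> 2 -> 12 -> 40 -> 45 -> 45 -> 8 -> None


Step 1: curr=17, set curr.next=prev(None) | reversed so far: 17
Step 2: curr=2, set curr.next=prev(17) | reversed so far: 2 -> 17
Step 3: curr=12, set curr.next=prev(2) | reversed so far: 12 -> 2 -> 17
Step 4: curr=40, set curr.next=prev(12) | reversed so far: 40 -> 12 -> 2 -> 17
Step 5: curr=45, set curr.next=prev(40) | reversed so far: 45 -> 40 -> 12 -> 2 -> 17
Step 6: curr=45, set curr.next=prev(45) | reversed so far: 45 -> 45 -> 40 -> 12 -> 2 -> 17
Step 7: curr=8, set curr.next=prev(45) | reversed so far: 8 -> 45 -> 45 -> 40 -> 12 -> 2 -> 17

8 -> 45 -> 45 -> 40 -> 12 -> 2 -> 17 -> None


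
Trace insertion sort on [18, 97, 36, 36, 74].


Initial: [18, 97, 36, 36, 74]
Insert 97: [18, 97, 36, 36, 74]
Insert 36: [18, 36, 97, 36, 74]
Insert 36: [18, 36, 36, 97, 74]
Insert 74: [18, 36, 36, 74, 97]

Sorted: [18, 36, 36, 74, 97]


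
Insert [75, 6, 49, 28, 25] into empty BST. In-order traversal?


Insert 75: root
Insert 6: L from 75
Insert 49: L from 75 -> R from 6
Insert 28: L from 75 -> R from 6 -> L from 49
Insert 25: L from 75 -> R from 6 -> L from 49 -> L from 28

In-order: [6, 25, 28, 49, 75]


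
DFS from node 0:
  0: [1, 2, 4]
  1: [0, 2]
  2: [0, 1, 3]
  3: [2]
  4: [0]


Visit 0, push [4, 2, 1]
Visit 1, push [2]
Visit 2, push [3]
Visit 3, push []
Visit 4, push []

DFS order: [0, 1, 2, 3, 4]


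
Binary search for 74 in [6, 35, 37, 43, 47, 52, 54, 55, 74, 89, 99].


Step 1: lo=0, hi=10, mid=5, val=52
Step 2: lo=6, hi=10, mid=8, val=74

Found at index 8


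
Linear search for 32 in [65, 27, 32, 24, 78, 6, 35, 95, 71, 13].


i=0: 65!=32
i=1: 27!=32
i=2: 32==32 found!

Found at 2, 3 comps


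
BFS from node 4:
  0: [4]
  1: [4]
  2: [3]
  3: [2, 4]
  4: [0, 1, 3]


Visit 4, enqueue [0, 1, 3]
Visit 0, enqueue []
Visit 1, enqueue []
Visit 3, enqueue [2]
Visit 2, enqueue []

BFS order: [4, 0, 1, 3, 2]


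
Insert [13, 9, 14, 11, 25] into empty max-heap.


Insert 13: [13]
Insert 9: [13, 9]
Insert 14: [14, 9, 13]
Insert 11: [14, 11, 13, 9]
Insert 25: [25, 14, 13, 9, 11]

Final heap: [25, 14, 13, 9, 11]


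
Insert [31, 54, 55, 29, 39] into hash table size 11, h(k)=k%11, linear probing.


Insert 31: h=9 -> slot 9
Insert 54: h=10 -> slot 10
Insert 55: h=0 -> slot 0
Insert 29: h=7 -> slot 7
Insert 39: h=6 -> slot 6

Table: [55, None, None, None, None, None, 39, 29, None, 31, 54]


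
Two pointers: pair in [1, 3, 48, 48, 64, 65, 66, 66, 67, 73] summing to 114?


lo=0(1)+hi=9(73)=74
lo=1(3)+hi=9(73)=76
lo=2(48)+hi=9(73)=121
lo=2(48)+hi=8(67)=115
lo=2(48)+hi=7(66)=114

Yes: 48+66=114


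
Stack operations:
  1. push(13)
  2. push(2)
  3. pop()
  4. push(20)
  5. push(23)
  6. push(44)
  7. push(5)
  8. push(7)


push(13) -> [13]
push(2) -> [13, 2]
pop()->2, [13]
push(20) -> [13, 20]
push(23) -> [13, 20, 23]
push(44) -> [13, 20, 23, 44]
push(5) -> [13, 20, 23, 44, 5]
push(7) -> [13, 20, 23, 44, 5, 7]

Final stack: [13, 20, 23, 44, 5, 7]


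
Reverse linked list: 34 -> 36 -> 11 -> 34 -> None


Step 1: curr=34, set curr.next=prev(None) | reversed so far: 34
Step 2: curr=36, set curr.next=prev(34) | reversed so far: 36 -> 34
Step 3: curr=11, set curr.next=prev(36) | reversed so far: 11 -> 36 -> 34
Step 4: curr=34, set curr.next=prev(11) | reversed so far: 34 -> 11 -> 36 -> 34

34 -> 11 -> 36 -> 34 -> None


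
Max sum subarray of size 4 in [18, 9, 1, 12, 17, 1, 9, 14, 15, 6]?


[0:4]: 40
[1:5]: 39
[2:6]: 31
[3:7]: 39
[4:8]: 41
[5:9]: 39
[6:10]: 44

Max: 44 at [6:10]


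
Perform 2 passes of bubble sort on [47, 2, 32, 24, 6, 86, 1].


Initial: [47, 2, 32, 24, 6, 86, 1]
Pass 1: [2, 32, 24, 6, 47, 1, 86] (5 swaps)
Pass 2: [2, 24, 6, 32, 1, 47, 86] (3 swaps)

After 2 passes: [2, 24, 6, 32, 1, 47, 86]


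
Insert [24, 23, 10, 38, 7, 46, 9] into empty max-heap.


Insert 24: [24]
Insert 23: [24, 23]
Insert 10: [24, 23, 10]
Insert 38: [38, 24, 10, 23]
Insert 7: [38, 24, 10, 23, 7]
Insert 46: [46, 24, 38, 23, 7, 10]
Insert 9: [46, 24, 38, 23, 7, 10, 9]

Final heap: [46, 24, 38, 23, 7, 10, 9]


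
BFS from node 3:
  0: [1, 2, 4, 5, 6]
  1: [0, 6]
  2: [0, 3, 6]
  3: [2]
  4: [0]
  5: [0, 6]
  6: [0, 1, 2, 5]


Visit 3, enqueue [2]
Visit 2, enqueue [0, 6]
Visit 0, enqueue [1, 4, 5]
Visit 6, enqueue []
Visit 1, enqueue []
Visit 4, enqueue []
Visit 5, enqueue []

BFS order: [3, 2, 0, 6, 1, 4, 5]


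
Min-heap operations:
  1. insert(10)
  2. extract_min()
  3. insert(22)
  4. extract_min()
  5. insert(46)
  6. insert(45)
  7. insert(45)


insert(10) -> [10]
extract_min()->10, []
insert(22) -> [22]
extract_min()->22, []
insert(46) -> [46]
insert(45) -> [45, 46]
insert(45) -> [45, 46, 45]

Final heap: [45, 46, 45]


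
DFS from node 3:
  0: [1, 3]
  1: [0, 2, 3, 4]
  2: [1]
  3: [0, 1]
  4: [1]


Visit 3, push [1, 0]
Visit 0, push [1]
Visit 1, push [4, 2]
Visit 2, push []
Visit 4, push []

DFS order: [3, 0, 1, 2, 4]


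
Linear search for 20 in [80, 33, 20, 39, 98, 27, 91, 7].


i=0: 80!=20
i=1: 33!=20
i=2: 20==20 found!

Found at 2, 3 comps


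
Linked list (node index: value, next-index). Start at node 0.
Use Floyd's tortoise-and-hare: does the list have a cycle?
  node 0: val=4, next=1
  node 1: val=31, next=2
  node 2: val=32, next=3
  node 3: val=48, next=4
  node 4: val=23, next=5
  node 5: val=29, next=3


Floyd's tortoise (slow, +1) and hare (fast, +2):
  init: slow=0, fast=0
  step 1: slow=1, fast=2
  step 2: slow=2, fast=4
  step 3: slow=3, fast=3
  slow == fast at node 3: cycle detected

Cycle: yes


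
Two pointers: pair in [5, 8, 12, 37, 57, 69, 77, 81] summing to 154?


lo=0(5)+hi=7(81)=86
lo=1(8)+hi=7(81)=89
lo=2(12)+hi=7(81)=93
lo=3(37)+hi=7(81)=118
lo=4(57)+hi=7(81)=138
lo=5(69)+hi=7(81)=150
lo=6(77)+hi=7(81)=158

No pair found


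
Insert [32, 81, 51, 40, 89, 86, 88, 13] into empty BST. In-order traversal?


Insert 32: root
Insert 81: R from 32
Insert 51: R from 32 -> L from 81
Insert 40: R from 32 -> L from 81 -> L from 51
Insert 89: R from 32 -> R from 81
Insert 86: R from 32 -> R from 81 -> L from 89
Insert 88: R from 32 -> R from 81 -> L from 89 -> R from 86
Insert 13: L from 32

In-order: [13, 32, 40, 51, 81, 86, 88, 89]


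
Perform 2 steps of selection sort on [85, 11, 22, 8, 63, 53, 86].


Initial: [85, 11, 22, 8, 63, 53, 86]
Step 1: min=8 at 3
  Swap: [8, 11, 22, 85, 63, 53, 86]
Step 2: min=11 at 1
  Swap: [8, 11, 22, 85, 63, 53, 86]

After 2 steps: [8, 11, 22, 85, 63, 53, 86]


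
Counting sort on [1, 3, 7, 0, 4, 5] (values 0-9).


Input: [1, 3, 7, 0, 4, 5]
Counts: [1, 1, 0, 1, 1, 1, 0, 1, 0, 0]

Sorted: [0, 1, 3, 4, 5, 7]


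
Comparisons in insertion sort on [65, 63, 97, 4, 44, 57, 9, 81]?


Algorithm: insertion sort
Input: [65, 63, 97, 4, 44, 57, 9, 81]
Sorted: [4, 9, 44, 57, 63, 65, 81, 97]

21


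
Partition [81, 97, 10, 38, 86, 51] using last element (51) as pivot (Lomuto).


Pivot: 51
  10 <= 51: swap -> [10, 97, 81, 38, 86, 51]
  38 <= 51: swap -> [10, 38, 81, 97, 86, 51]
Place pivot at 2: [10, 38, 51, 97, 86, 81]

Partitioned: [10, 38, 51, 97, 86, 81]


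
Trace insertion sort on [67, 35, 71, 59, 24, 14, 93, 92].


Initial: [67, 35, 71, 59, 24, 14, 93, 92]
Insert 35: [35, 67, 71, 59, 24, 14, 93, 92]
Insert 71: [35, 67, 71, 59, 24, 14, 93, 92]
Insert 59: [35, 59, 67, 71, 24, 14, 93, 92]
Insert 24: [24, 35, 59, 67, 71, 14, 93, 92]
Insert 14: [14, 24, 35, 59, 67, 71, 93, 92]
Insert 93: [14, 24, 35, 59, 67, 71, 93, 92]
Insert 92: [14, 24, 35, 59, 67, 71, 92, 93]

Sorted: [14, 24, 35, 59, 67, 71, 92, 93]


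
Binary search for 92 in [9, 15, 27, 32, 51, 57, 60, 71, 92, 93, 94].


Step 1: lo=0, hi=10, mid=5, val=57
Step 2: lo=6, hi=10, mid=8, val=92

Found at index 8


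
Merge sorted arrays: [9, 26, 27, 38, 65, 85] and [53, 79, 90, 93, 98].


Take 9 from A
Take 26 from A
Take 27 from A
Take 38 from A
Take 53 from B
Take 65 from A
Take 79 from B
Take 85 from A

Merged: [9, 26, 27, 38, 53, 65, 79, 85, 90, 93, 98]


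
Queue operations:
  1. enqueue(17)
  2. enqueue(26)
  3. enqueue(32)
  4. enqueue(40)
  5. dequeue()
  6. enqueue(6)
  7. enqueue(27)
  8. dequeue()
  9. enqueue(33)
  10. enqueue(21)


enqueue(17) -> [17]
enqueue(26) -> [17, 26]
enqueue(32) -> [17, 26, 32]
enqueue(40) -> [17, 26, 32, 40]
dequeue()->17, [26, 32, 40]
enqueue(6) -> [26, 32, 40, 6]
enqueue(27) -> [26, 32, 40, 6, 27]
dequeue()->26, [32, 40, 6, 27]
enqueue(33) -> [32, 40, 6, 27, 33]
enqueue(21) -> [32, 40, 6, 27, 33, 21]

Final queue: [32, 40, 6, 27, 33, 21]


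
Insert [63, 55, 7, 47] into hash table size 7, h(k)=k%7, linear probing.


Insert 63: h=0 -> slot 0
Insert 55: h=6 -> slot 6
Insert 7: h=0, 1 probes -> slot 1
Insert 47: h=5 -> slot 5

Table: [63, 7, None, None, None, 47, 55]


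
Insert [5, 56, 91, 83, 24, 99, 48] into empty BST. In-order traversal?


Insert 5: root
Insert 56: R from 5
Insert 91: R from 5 -> R from 56
Insert 83: R from 5 -> R from 56 -> L from 91
Insert 24: R from 5 -> L from 56
Insert 99: R from 5 -> R from 56 -> R from 91
Insert 48: R from 5 -> L from 56 -> R from 24

In-order: [5, 24, 48, 56, 83, 91, 99]


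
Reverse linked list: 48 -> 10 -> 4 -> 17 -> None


Step 1: curr=48, set curr.next=prev(None) | reversed so far: 48
Step 2: curr=10, set curr.next=prev(48) | reversed so far: 10 -> 48
Step 3: curr=4, set curr.next=prev(10) | reversed so far: 4 -> 10 -> 48
Step 4: curr=17, set curr.next=prev(4) | reversed so far: 17 -> 4 -> 10 -> 48

17 -> 4 -> 10 -> 48 -> None


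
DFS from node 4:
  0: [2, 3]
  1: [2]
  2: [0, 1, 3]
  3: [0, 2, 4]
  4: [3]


Visit 4, push [3]
Visit 3, push [2, 0]
Visit 0, push [2]
Visit 2, push [1]
Visit 1, push []

DFS order: [4, 3, 0, 2, 1]


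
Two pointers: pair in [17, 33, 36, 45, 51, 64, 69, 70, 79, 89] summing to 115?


lo=0(17)+hi=9(89)=106
lo=1(33)+hi=9(89)=122
lo=1(33)+hi=8(79)=112
lo=2(36)+hi=8(79)=115

Yes: 36+79=115


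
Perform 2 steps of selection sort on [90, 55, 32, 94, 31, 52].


Initial: [90, 55, 32, 94, 31, 52]
Step 1: min=31 at 4
  Swap: [31, 55, 32, 94, 90, 52]
Step 2: min=32 at 2
  Swap: [31, 32, 55, 94, 90, 52]

After 2 steps: [31, 32, 55, 94, 90, 52]


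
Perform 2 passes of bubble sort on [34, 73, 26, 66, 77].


Initial: [34, 73, 26, 66, 77]
Pass 1: [34, 26, 66, 73, 77] (2 swaps)
Pass 2: [26, 34, 66, 73, 77] (1 swaps)

After 2 passes: [26, 34, 66, 73, 77]


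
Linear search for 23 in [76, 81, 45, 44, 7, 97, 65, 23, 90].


i=0: 76!=23
i=1: 81!=23
i=2: 45!=23
i=3: 44!=23
i=4: 7!=23
i=5: 97!=23
i=6: 65!=23
i=7: 23==23 found!

Found at 7, 8 comps


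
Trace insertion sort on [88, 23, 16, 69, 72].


Initial: [88, 23, 16, 69, 72]
Insert 23: [23, 88, 16, 69, 72]
Insert 16: [16, 23, 88, 69, 72]
Insert 69: [16, 23, 69, 88, 72]
Insert 72: [16, 23, 69, 72, 88]

Sorted: [16, 23, 69, 72, 88]


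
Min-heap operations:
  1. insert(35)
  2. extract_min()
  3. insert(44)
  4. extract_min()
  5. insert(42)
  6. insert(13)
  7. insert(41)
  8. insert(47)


insert(35) -> [35]
extract_min()->35, []
insert(44) -> [44]
extract_min()->44, []
insert(42) -> [42]
insert(13) -> [13, 42]
insert(41) -> [13, 42, 41]
insert(47) -> [13, 42, 41, 47]

Final heap: [13, 42, 41, 47]


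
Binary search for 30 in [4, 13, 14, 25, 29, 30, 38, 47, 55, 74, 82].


Step 1: lo=0, hi=10, mid=5, val=30

Found at index 5


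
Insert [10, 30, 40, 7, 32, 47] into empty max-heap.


Insert 10: [10]
Insert 30: [30, 10]
Insert 40: [40, 10, 30]
Insert 7: [40, 10, 30, 7]
Insert 32: [40, 32, 30, 7, 10]
Insert 47: [47, 32, 40, 7, 10, 30]

Final heap: [47, 32, 40, 7, 10, 30]


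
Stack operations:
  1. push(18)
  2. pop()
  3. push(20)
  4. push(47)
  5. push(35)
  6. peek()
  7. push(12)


push(18) -> [18]
pop()->18, []
push(20) -> [20]
push(47) -> [20, 47]
push(35) -> [20, 47, 35]
peek()->35
push(12) -> [20, 47, 35, 12]

Final stack: [20, 47, 35, 12]


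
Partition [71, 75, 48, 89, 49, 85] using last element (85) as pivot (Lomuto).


Pivot: 85
  71 <= 85: advance i (no swap)
  75 <= 85: advance i (no swap)
  48 <= 85: advance i (no swap)
  49 <= 85: swap -> [71, 75, 48, 49, 89, 85]
Place pivot at 4: [71, 75, 48, 49, 85, 89]

Partitioned: [71, 75, 48, 49, 85, 89]


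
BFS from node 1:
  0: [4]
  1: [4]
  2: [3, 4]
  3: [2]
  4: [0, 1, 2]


Visit 1, enqueue [4]
Visit 4, enqueue [0, 2]
Visit 0, enqueue []
Visit 2, enqueue [3]
Visit 3, enqueue []

BFS order: [1, 4, 0, 2, 3]


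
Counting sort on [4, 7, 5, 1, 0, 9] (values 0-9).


Input: [4, 7, 5, 1, 0, 9]
Counts: [1, 1, 0, 0, 1, 1, 0, 1, 0, 1]

Sorted: [0, 1, 4, 5, 7, 9]


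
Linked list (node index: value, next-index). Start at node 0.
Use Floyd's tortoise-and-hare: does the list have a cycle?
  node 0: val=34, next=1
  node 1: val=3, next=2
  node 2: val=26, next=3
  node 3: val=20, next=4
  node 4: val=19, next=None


Floyd's tortoise (slow, +1) and hare (fast, +2):
  init: slow=0, fast=0
  step 1: slow=1, fast=2
  step 2: slow=2, fast=4
  step 3: fast -> None, no cycle

Cycle: no


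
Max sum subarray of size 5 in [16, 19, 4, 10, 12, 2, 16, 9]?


[0:5]: 61
[1:6]: 47
[2:7]: 44
[3:8]: 49

Max: 61 at [0:5]


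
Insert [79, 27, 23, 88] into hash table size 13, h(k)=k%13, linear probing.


Insert 79: h=1 -> slot 1
Insert 27: h=1, 1 probes -> slot 2
Insert 23: h=10 -> slot 10
Insert 88: h=10, 1 probes -> slot 11

Table: [None, 79, 27, None, None, None, None, None, None, None, 23, 88, None]


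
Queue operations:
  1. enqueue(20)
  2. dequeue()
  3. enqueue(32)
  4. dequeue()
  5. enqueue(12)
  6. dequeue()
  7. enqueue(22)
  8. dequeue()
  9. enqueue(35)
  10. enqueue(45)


enqueue(20) -> [20]
dequeue()->20, []
enqueue(32) -> [32]
dequeue()->32, []
enqueue(12) -> [12]
dequeue()->12, []
enqueue(22) -> [22]
dequeue()->22, []
enqueue(35) -> [35]
enqueue(45) -> [35, 45]

Final queue: [35, 45]


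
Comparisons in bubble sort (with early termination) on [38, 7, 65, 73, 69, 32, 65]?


Algorithm: bubble sort (with early termination)
Input: [38, 7, 65, 73, 69, 32, 65]
Sorted: [7, 32, 38, 65, 65, 69, 73]

20


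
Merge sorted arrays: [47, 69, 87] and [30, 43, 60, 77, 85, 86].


Take 30 from B
Take 43 from B
Take 47 from A
Take 60 from B
Take 69 from A
Take 77 from B
Take 85 from B
Take 86 from B

Merged: [30, 43, 47, 60, 69, 77, 85, 86, 87]


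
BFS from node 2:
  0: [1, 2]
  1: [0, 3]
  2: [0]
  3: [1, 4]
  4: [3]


Visit 2, enqueue [0]
Visit 0, enqueue [1]
Visit 1, enqueue [3]
Visit 3, enqueue [4]
Visit 4, enqueue []

BFS order: [2, 0, 1, 3, 4]


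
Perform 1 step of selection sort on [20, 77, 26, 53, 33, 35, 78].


Initial: [20, 77, 26, 53, 33, 35, 78]
Step 1: min=20 at 0
  Swap: [20, 77, 26, 53, 33, 35, 78]

After 1 step: [20, 77, 26, 53, 33, 35, 78]


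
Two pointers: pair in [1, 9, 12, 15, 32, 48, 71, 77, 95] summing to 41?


lo=0(1)+hi=8(95)=96
lo=0(1)+hi=7(77)=78
lo=0(1)+hi=6(71)=72
lo=0(1)+hi=5(48)=49
lo=0(1)+hi=4(32)=33
lo=1(9)+hi=4(32)=41

Yes: 9+32=41


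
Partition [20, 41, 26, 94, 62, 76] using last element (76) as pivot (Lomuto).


Pivot: 76
  20 <= 76: advance i (no swap)
  41 <= 76: advance i (no swap)
  26 <= 76: advance i (no swap)
  62 <= 76: swap -> [20, 41, 26, 62, 94, 76]
Place pivot at 4: [20, 41, 26, 62, 76, 94]

Partitioned: [20, 41, 26, 62, 76, 94]


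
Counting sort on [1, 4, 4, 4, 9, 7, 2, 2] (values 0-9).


Input: [1, 4, 4, 4, 9, 7, 2, 2]
Counts: [0, 1, 2, 0, 3, 0, 0, 1, 0, 1]

Sorted: [1, 2, 2, 4, 4, 4, 7, 9]


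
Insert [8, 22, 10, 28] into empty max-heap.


Insert 8: [8]
Insert 22: [22, 8]
Insert 10: [22, 8, 10]
Insert 28: [28, 22, 10, 8]

Final heap: [28, 22, 10, 8]


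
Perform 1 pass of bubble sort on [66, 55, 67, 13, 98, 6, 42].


Initial: [66, 55, 67, 13, 98, 6, 42]
Pass 1: [55, 66, 13, 67, 6, 42, 98] (4 swaps)

After 1 pass: [55, 66, 13, 67, 6, 42, 98]


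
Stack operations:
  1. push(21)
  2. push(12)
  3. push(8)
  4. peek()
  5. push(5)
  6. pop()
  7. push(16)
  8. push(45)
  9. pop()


push(21) -> [21]
push(12) -> [21, 12]
push(8) -> [21, 12, 8]
peek()->8
push(5) -> [21, 12, 8, 5]
pop()->5, [21, 12, 8]
push(16) -> [21, 12, 8, 16]
push(45) -> [21, 12, 8, 16, 45]
pop()->45, [21, 12, 8, 16]

Final stack: [21, 12, 8, 16]


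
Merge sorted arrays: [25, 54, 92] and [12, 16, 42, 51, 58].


Take 12 from B
Take 16 from B
Take 25 from A
Take 42 from B
Take 51 from B
Take 54 from A
Take 58 from B

Merged: [12, 16, 25, 42, 51, 54, 58, 92]


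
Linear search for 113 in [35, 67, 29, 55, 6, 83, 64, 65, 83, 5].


i=0: 35!=113
i=1: 67!=113
i=2: 29!=113
i=3: 55!=113
i=4: 6!=113
i=5: 83!=113
i=6: 64!=113
i=7: 65!=113
i=8: 83!=113
i=9: 5!=113

Not found, 10 comps


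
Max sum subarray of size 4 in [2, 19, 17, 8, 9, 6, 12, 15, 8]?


[0:4]: 46
[1:5]: 53
[2:6]: 40
[3:7]: 35
[4:8]: 42
[5:9]: 41

Max: 53 at [1:5]


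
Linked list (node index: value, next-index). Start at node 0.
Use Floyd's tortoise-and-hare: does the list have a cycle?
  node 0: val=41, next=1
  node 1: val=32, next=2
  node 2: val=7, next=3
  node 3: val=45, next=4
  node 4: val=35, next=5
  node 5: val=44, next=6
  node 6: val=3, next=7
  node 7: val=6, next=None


Floyd's tortoise (slow, +1) and hare (fast, +2):
  init: slow=0, fast=0
  step 1: slow=1, fast=2
  step 2: slow=2, fast=4
  step 3: slow=3, fast=6
  step 4: fast 6->7->None, no cycle

Cycle: no


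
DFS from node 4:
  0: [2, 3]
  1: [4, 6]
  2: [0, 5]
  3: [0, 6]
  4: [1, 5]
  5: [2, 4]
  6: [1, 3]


Visit 4, push [5, 1]
Visit 1, push [6]
Visit 6, push [3]
Visit 3, push [0]
Visit 0, push [2]
Visit 2, push [5]
Visit 5, push []

DFS order: [4, 1, 6, 3, 0, 2, 5]


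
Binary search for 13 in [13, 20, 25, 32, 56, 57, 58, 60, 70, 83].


Step 1: lo=0, hi=9, mid=4, val=56
Step 2: lo=0, hi=3, mid=1, val=20
Step 3: lo=0, hi=0, mid=0, val=13

Found at index 0


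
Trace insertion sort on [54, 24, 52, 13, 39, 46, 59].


Initial: [54, 24, 52, 13, 39, 46, 59]
Insert 24: [24, 54, 52, 13, 39, 46, 59]
Insert 52: [24, 52, 54, 13, 39, 46, 59]
Insert 13: [13, 24, 52, 54, 39, 46, 59]
Insert 39: [13, 24, 39, 52, 54, 46, 59]
Insert 46: [13, 24, 39, 46, 52, 54, 59]
Insert 59: [13, 24, 39, 46, 52, 54, 59]

Sorted: [13, 24, 39, 46, 52, 54, 59]


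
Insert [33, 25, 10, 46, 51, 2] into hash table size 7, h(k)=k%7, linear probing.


Insert 33: h=5 -> slot 5
Insert 25: h=4 -> slot 4
Insert 10: h=3 -> slot 3
Insert 46: h=4, 2 probes -> slot 6
Insert 51: h=2 -> slot 2
Insert 2: h=2, 5 probes -> slot 0

Table: [2, None, 51, 10, 25, 33, 46]


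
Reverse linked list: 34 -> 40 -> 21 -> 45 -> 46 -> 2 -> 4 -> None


Step 1: curr=34, set curr.next=prev(None) | reversed so far: 34
Step 2: curr=40, set curr.next=prev(34) | reversed so far: 40 -> 34
Step 3: curr=21, set curr.next=prev(40) | reversed so far: 21 -> 40 -> 34
Step 4: curr=45, set curr.next=prev(21) | reversed so far: 45 -> 21 -> 40 -> 34
Step 5: curr=46, set curr.next=prev(45) | reversed so far: 46 -> 45 -> 21 -> 40 -> 34
Step 6: curr=2, set curr.next=prev(46) | reversed so far: 2 -> 46 -> 45 -> 21 -> 40 -> 34
Step 7: curr=4, set curr.next=prev(2) | reversed so far: 4 -> 2 -> 46 -> 45 -> 21 -> 40 -> 34

4 -> 2 -> 46 -> 45 -> 21 -> 40 -> 34 -> None


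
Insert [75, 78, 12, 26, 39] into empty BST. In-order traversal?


Insert 75: root
Insert 78: R from 75
Insert 12: L from 75
Insert 26: L from 75 -> R from 12
Insert 39: L from 75 -> R from 12 -> R from 26

In-order: [12, 26, 39, 75, 78]


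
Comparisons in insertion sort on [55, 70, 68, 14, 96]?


Algorithm: insertion sort
Input: [55, 70, 68, 14, 96]
Sorted: [14, 55, 68, 70, 96]

7


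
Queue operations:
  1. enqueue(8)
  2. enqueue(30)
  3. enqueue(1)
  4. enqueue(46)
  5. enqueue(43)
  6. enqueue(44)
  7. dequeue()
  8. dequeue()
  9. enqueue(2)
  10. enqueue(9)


enqueue(8) -> [8]
enqueue(30) -> [8, 30]
enqueue(1) -> [8, 30, 1]
enqueue(46) -> [8, 30, 1, 46]
enqueue(43) -> [8, 30, 1, 46, 43]
enqueue(44) -> [8, 30, 1, 46, 43, 44]
dequeue()->8, [30, 1, 46, 43, 44]
dequeue()->30, [1, 46, 43, 44]
enqueue(2) -> [1, 46, 43, 44, 2]
enqueue(9) -> [1, 46, 43, 44, 2, 9]

Final queue: [1, 46, 43, 44, 2, 9]


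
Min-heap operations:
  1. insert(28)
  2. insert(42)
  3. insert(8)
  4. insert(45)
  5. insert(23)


insert(28) -> [28]
insert(42) -> [28, 42]
insert(8) -> [8, 42, 28]
insert(45) -> [8, 42, 28, 45]
insert(23) -> [8, 23, 28, 45, 42]

Final heap: [8, 23, 28, 45, 42]


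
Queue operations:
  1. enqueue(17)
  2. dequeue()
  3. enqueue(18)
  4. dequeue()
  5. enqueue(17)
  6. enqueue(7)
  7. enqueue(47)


enqueue(17) -> [17]
dequeue()->17, []
enqueue(18) -> [18]
dequeue()->18, []
enqueue(17) -> [17]
enqueue(7) -> [17, 7]
enqueue(47) -> [17, 7, 47]

Final queue: [17, 7, 47]


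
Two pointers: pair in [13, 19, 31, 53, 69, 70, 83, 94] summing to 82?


lo=0(13)+hi=7(94)=107
lo=0(13)+hi=6(83)=96
lo=0(13)+hi=5(70)=83
lo=0(13)+hi=4(69)=82

Yes: 13+69=82


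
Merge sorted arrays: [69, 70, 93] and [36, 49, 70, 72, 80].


Take 36 from B
Take 49 from B
Take 69 from A
Take 70 from A
Take 70 from B
Take 72 from B
Take 80 from B

Merged: [36, 49, 69, 70, 70, 72, 80, 93]


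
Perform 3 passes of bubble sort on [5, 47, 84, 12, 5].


Initial: [5, 47, 84, 12, 5]
Pass 1: [5, 47, 12, 5, 84] (2 swaps)
Pass 2: [5, 12, 5, 47, 84] (2 swaps)
Pass 3: [5, 5, 12, 47, 84] (1 swaps)

After 3 passes: [5, 5, 12, 47, 84]


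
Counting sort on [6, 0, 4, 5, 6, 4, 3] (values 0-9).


Input: [6, 0, 4, 5, 6, 4, 3]
Counts: [1, 0, 0, 1, 2, 1, 2, 0, 0, 0]

Sorted: [0, 3, 4, 4, 5, 6, 6]


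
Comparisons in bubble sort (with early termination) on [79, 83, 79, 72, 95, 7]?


Algorithm: bubble sort (with early termination)
Input: [79, 83, 79, 72, 95, 7]
Sorted: [7, 72, 79, 79, 83, 95]

15


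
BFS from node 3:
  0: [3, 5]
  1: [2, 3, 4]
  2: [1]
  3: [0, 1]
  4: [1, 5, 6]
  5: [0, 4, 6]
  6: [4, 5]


Visit 3, enqueue [0, 1]
Visit 0, enqueue [5]
Visit 1, enqueue [2, 4]
Visit 5, enqueue [6]
Visit 2, enqueue []
Visit 4, enqueue []
Visit 6, enqueue []

BFS order: [3, 0, 1, 5, 2, 4, 6]


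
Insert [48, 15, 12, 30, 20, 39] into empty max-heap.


Insert 48: [48]
Insert 15: [48, 15]
Insert 12: [48, 15, 12]
Insert 30: [48, 30, 12, 15]
Insert 20: [48, 30, 12, 15, 20]
Insert 39: [48, 30, 39, 15, 20, 12]

Final heap: [48, 30, 39, 15, 20, 12]


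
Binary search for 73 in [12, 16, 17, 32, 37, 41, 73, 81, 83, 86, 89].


Step 1: lo=0, hi=10, mid=5, val=41
Step 2: lo=6, hi=10, mid=8, val=83
Step 3: lo=6, hi=7, mid=6, val=73

Found at index 6


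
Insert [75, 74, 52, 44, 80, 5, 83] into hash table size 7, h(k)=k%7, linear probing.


Insert 75: h=5 -> slot 5
Insert 74: h=4 -> slot 4
Insert 52: h=3 -> slot 3
Insert 44: h=2 -> slot 2
Insert 80: h=3, 3 probes -> slot 6
Insert 5: h=5, 2 probes -> slot 0
Insert 83: h=6, 2 probes -> slot 1

Table: [5, 83, 44, 52, 74, 75, 80]


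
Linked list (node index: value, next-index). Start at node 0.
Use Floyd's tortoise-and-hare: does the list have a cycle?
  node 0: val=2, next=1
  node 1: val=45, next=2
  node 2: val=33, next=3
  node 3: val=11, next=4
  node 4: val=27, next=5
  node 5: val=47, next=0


Floyd's tortoise (slow, +1) and hare (fast, +2):
  init: slow=0, fast=0
  step 1: slow=1, fast=2
  step 2: slow=2, fast=4
  step 3: slow=3, fast=0
  step 4: slow=4, fast=2
  step 5: slow=5, fast=4
  step 6: slow=0, fast=0
  slow == fast at node 0: cycle detected

Cycle: yes


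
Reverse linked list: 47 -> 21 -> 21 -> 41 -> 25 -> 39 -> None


Step 1: curr=47, set curr.next=prev(None) | reversed so far: 47
Step 2: curr=21, set curr.next=prev(47) | reversed so far: 21 -> 47
Step 3: curr=21, set curr.next=prev(21) | reversed so far: 21 -> 21 -> 47
Step 4: curr=41, set curr.next=prev(21) | reversed so far: 41 -> 21 -> 21 -> 47
Step 5: curr=25, set curr.next=prev(41) | reversed so far: 25 -> 41 -> 21 -> 21 -> 47
Step 6: curr=39, set curr.next=prev(25) | reversed so far: 39 -> 25 -> 41 -> 21 -> 21 -> 47

39 -> 25 -> 41 -> 21 -> 21 -> 47 -> None


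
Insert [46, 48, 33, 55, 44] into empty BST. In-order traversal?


Insert 46: root
Insert 48: R from 46
Insert 33: L from 46
Insert 55: R from 46 -> R from 48
Insert 44: L from 46 -> R from 33

In-order: [33, 44, 46, 48, 55]


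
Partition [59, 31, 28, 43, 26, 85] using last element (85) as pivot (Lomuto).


Pivot: 85
  59 <= 85: advance i (no swap)
  31 <= 85: advance i (no swap)
  28 <= 85: advance i (no swap)
  43 <= 85: advance i (no swap)
  26 <= 85: advance i (no swap)
Place pivot at 5: [59, 31, 28, 43, 26, 85]

Partitioned: [59, 31, 28, 43, 26, 85]


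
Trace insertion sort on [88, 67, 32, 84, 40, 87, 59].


Initial: [88, 67, 32, 84, 40, 87, 59]
Insert 67: [67, 88, 32, 84, 40, 87, 59]
Insert 32: [32, 67, 88, 84, 40, 87, 59]
Insert 84: [32, 67, 84, 88, 40, 87, 59]
Insert 40: [32, 40, 67, 84, 88, 87, 59]
Insert 87: [32, 40, 67, 84, 87, 88, 59]
Insert 59: [32, 40, 59, 67, 84, 87, 88]

Sorted: [32, 40, 59, 67, 84, 87, 88]


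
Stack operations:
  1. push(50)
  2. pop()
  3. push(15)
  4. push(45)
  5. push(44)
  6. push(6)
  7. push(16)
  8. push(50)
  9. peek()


push(50) -> [50]
pop()->50, []
push(15) -> [15]
push(45) -> [15, 45]
push(44) -> [15, 45, 44]
push(6) -> [15, 45, 44, 6]
push(16) -> [15, 45, 44, 6, 16]
push(50) -> [15, 45, 44, 6, 16, 50]
peek()->50

Final stack: [15, 45, 44, 6, 16, 50]


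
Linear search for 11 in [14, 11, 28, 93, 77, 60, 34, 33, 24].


i=0: 14!=11
i=1: 11==11 found!

Found at 1, 2 comps


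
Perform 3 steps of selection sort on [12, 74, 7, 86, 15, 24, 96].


Initial: [12, 74, 7, 86, 15, 24, 96]
Step 1: min=7 at 2
  Swap: [7, 74, 12, 86, 15, 24, 96]
Step 2: min=12 at 2
  Swap: [7, 12, 74, 86, 15, 24, 96]
Step 3: min=15 at 4
  Swap: [7, 12, 15, 86, 74, 24, 96]

After 3 steps: [7, 12, 15, 86, 74, 24, 96]


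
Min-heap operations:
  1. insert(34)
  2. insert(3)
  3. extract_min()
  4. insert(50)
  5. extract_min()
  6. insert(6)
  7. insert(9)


insert(34) -> [34]
insert(3) -> [3, 34]
extract_min()->3, [34]
insert(50) -> [34, 50]
extract_min()->34, [50]
insert(6) -> [6, 50]
insert(9) -> [6, 50, 9]

Final heap: [6, 50, 9]


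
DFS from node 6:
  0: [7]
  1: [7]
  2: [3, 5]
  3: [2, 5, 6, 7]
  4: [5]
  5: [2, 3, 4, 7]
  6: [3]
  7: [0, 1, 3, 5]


Visit 6, push [3]
Visit 3, push [7, 5, 2]
Visit 2, push [5]
Visit 5, push [7, 4]
Visit 4, push []
Visit 7, push [1, 0]
Visit 0, push []
Visit 1, push []

DFS order: [6, 3, 2, 5, 4, 7, 0, 1]


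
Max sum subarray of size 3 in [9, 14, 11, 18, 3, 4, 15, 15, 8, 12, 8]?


[0:3]: 34
[1:4]: 43
[2:5]: 32
[3:6]: 25
[4:7]: 22
[5:8]: 34
[6:9]: 38
[7:10]: 35
[8:11]: 28

Max: 43 at [1:4]


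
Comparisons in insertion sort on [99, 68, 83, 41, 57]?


Algorithm: insertion sort
Input: [99, 68, 83, 41, 57]
Sorted: [41, 57, 68, 83, 99]

10


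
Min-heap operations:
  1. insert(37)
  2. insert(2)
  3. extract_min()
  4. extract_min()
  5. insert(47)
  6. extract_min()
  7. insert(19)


insert(37) -> [37]
insert(2) -> [2, 37]
extract_min()->2, [37]
extract_min()->37, []
insert(47) -> [47]
extract_min()->47, []
insert(19) -> [19]

Final heap: [19]


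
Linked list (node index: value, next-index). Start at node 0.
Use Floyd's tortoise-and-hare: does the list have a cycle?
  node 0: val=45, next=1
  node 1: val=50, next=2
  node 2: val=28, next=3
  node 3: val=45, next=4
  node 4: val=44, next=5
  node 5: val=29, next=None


Floyd's tortoise (slow, +1) and hare (fast, +2):
  init: slow=0, fast=0
  step 1: slow=1, fast=2
  step 2: slow=2, fast=4
  step 3: fast 4->5->None, no cycle

Cycle: no


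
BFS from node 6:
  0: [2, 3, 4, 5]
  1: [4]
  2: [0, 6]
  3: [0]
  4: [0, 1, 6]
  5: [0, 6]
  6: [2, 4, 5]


Visit 6, enqueue [2, 4, 5]
Visit 2, enqueue [0]
Visit 4, enqueue [1]
Visit 5, enqueue []
Visit 0, enqueue [3]
Visit 1, enqueue []
Visit 3, enqueue []

BFS order: [6, 2, 4, 5, 0, 1, 3]


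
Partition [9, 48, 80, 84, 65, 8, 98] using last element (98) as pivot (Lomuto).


Pivot: 98
  9 <= 98: advance i (no swap)
  48 <= 98: advance i (no swap)
  80 <= 98: advance i (no swap)
  84 <= 98: advance i (no swap)
  65 <= 98: advance i (no swap)
  8 <= 98: advance i (no swap)
Place pivot at 6: [9, 48, 80, 84, 65, 8, 98]

Partitioned: [9, 48, 80, 84, 65, 8, 98]


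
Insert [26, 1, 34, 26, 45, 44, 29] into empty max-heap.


Insert 26: [26]
Insert 1: [26, 1]
Insert 34: [34, 1, 26]
Insert 26: [34, 26, 26, 1]
Insert 45: [45, 34, 26, 1, 26]
Insert 44: [45, 34, 44, 1, 26, 26]
Insert 29: [45, 34, 44, 1, 26, 26, 29]

Final heap: [45, 34, 44, 1, 26, 26, 29]


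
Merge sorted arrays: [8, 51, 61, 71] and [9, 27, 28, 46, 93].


Take 8 from A
Take 9 from B
Take 27 from B
Take 28 from B
Take 46 from B
Take 51 from A
Take 61 from A
Take 71 from A

Merged: [8, 9, 27, 28, 46, 51, 61, 71, 93]


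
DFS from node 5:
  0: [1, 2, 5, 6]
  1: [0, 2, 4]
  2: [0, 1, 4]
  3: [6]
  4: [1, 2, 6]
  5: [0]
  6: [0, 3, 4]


Visit 5, push [0]
Visit 0, push [6, 2, 1]
Visit 1, push [4, 2]
Visit 2, push [4]
Visit 4, push [6]
Visit 6, push [3]
Visit 3, push []

DFS order: [5, 0, 1, 2, 4, 6, 3]


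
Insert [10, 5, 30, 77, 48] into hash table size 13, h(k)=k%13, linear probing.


Insert 10: h=10 -> slot 10
Insert 5: h=5 -> slot 5
Insert 30: h=4 -> slot 4
Insert 77: h=12 -> slot 12
Insert 48: h=9 -> slot 9

Table: [None, None, None, None, 30, 5, None, None, None, 48, 10, None, 77]


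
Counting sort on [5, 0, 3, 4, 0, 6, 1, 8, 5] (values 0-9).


Input: [5, 0, 3, 4, 0, 6, 1, 8, 5]
Counts: [2, 1, 0, 1, 1, 2, 1, 0, 1, 0]

Sorted: [0, 0, 1, 3, 4, 5, 5, 6, 8]


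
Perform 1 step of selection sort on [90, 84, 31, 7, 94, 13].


Initial: [90, 84, 31, 7, 94, 13]
Step 1: min=7 at 3
  Swap: [7, 84, 31, 90, 94, 13]

After 1 step: [7, 84, 31, 90, 94, 13]


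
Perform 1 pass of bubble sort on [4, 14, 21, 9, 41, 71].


Initial: [4, 14, 21, 9, 41, 71]
Pass 1: [4, 14, 9, 21, 41, 71] (1 swaps)

After 1 pass: [4, 14, 9, 21, 41, 71]


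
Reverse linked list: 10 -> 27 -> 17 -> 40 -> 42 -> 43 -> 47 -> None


Step 1: curr=10, set curr.next=prev(None) | reversed so far: 10
Step 2: curr=27, set curr.next=prev(10) | reversed so far: 27 -> 10
Step 3: curr=17, set curr.next=prev(27) | reversed so far: 17 -> 27 -> 10
Step 4: curr=40, set curr.next=prev(17) | reversed so far: 40 -> 17 -> 27 -> 10
Step 5: curr=42, set curr.next=prev(40) | reversed so far: 42 -> 40 -> 17 -> 27 -> 10
Step 6: curr=43, set curr.next=prev(42) | reversed so far: 43 -> 42 -> 40 -> 17 -> 27 -> 10
Step 7: curr=47, set curr.next=prev(43) | reversed so far: 47 -> 43 -> 42 -> 40 -> 17 -> 27 -> 10

47 -> 43 -> 42 -> 40 -> 17 -> 27 -> 10 -> None


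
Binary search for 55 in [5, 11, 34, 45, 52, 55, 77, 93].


Step 1: lo=0, hi=7, mid=3, val=45
Step 2: lo=4, hi=7, mid=5, val=55

Found at index 5


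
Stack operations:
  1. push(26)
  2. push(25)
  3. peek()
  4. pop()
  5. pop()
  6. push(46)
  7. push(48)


push(26) -> [26]
push(25) -> [26, 25]
peek()->25
pop()->25, [26]
pop()->26, []
push(46) -> [46]
push(48) -> [46, 48]

Final stack: [46, 48]


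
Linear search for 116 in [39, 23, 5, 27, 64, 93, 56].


i=0: 39!=116
i=1: 23!=116
i=2: 5!=116
i=3: 27!=116
i=4: 64!=116
i=5: 93!=116
i=6: 56!=116

Not found, 7 comps


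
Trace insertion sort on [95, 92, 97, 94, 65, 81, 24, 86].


Initial: [95, 92, 97, 94, 65, 81, 24, 86]
Insert 92: [92, 95, 97, 94, 65, 81, 24, 86]
Insert 97: [92, 95, 97, 94, 65, 81, 24, 86]
Insert 94: [92, 94, 95, 97, 65, 81, 24, 86]
Insert 65: [65, 92, 94, 95, 97, 81, 24, 86]
Insert 81: [65, 81, 92, 94, 95, 97, 24, 86]
Insert 24: [24, 65, 81, 92, 94, 95, 97, 86]
Insert 86: [24, 65, 81, 86, 92, 94, 95, 97]

Sorted: [24, 65, 81, 86, 92, 94, 95, 97]


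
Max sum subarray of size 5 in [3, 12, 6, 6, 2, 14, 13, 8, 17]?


[0:5]: 29
[1:6]: 40
[2:7]: 41
[3:8]: 43
[4:9]: 54

Max: 54 at [4:9]


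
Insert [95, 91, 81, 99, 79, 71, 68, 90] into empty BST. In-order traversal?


Insert 95: root
Insert 91: L from 95
Insert 81: L from 95 -> L from 91
Insert 99: R from 95
Insert 79: L from 95 -> L from 91 -> L from 81
Insert 71: L from 95 -> L from 91 -> L from 81 -> L from 79
Insert 68: L from 95 -> L from 91 -> L from 81 -> L from 79 -> L from 71
Insert 90: L from 95 -> L from 91 -> R from 81

In-order: [68, 71, 79, 81, 90, 91, 95, 99]


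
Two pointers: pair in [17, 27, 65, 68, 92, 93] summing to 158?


lo=0(17)+hi=5(93)=110
lo=1(27)+hi=5(93)=120
lo=2(65)+hi=5(93)=158

Yes: 65+93=158


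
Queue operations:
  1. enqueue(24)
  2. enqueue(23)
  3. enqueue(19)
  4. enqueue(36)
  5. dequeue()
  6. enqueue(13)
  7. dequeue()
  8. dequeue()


enqueue(24) -> [24]
enqueue(23) -> [24, 23]
enqueue(19) -> [24, 23, 19]
enqueue(36) -> [24, 23, 19, 36]
dequeue()->24, [23, 19, 36]
enqueue(13) -> [23, 19, 36, 13]
dequeue()->23, [19, 36, 13]
dequeue()->19, [36, 13]

Final queue: [36, 13]


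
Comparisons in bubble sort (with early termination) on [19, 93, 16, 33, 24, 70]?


Algorithm: bubble sort (with early termination)
Input: [19, 93, 16, 33, 24, 70]
Sorted: [16, 19, 24, 33, 70, 93]

12


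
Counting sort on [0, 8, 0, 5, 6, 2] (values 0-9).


Input: [0, 8, 0, 5, 6, 2]
Counts: [2, 0, 1, 0, 0, 1, 1, 0, 1, 0]

Sorted: [0, 0, 2, 5, 6, 8]


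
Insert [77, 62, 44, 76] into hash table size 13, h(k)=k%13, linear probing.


Insert 77: h=12 -> slot 12
Insert 62: h=10 -> slot 10
Insert 44: h=5 -> slot 5
Insert 76: h=11 -> slot 11

Table: [None, None, None, None, None, 44, None, None, None, None, 62, 76, 77]


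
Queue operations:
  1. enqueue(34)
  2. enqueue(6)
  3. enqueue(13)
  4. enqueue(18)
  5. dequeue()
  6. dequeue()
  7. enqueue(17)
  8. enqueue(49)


enqueue(34) -> [34]
enqueue(6) -> [34, 6]
enqueue(13) -> [34, 6, 13]
enqueue(18) -> [34, 6, 13, 18]
dequeue()->34, [6, 13, 18]
dequeue()->6, [13, 18]
enqueue(17) -> [13, 18, 17]
enqueue(49) -> [13, 18, 17, 49]

Final queue: [13, 18, 17, 49]


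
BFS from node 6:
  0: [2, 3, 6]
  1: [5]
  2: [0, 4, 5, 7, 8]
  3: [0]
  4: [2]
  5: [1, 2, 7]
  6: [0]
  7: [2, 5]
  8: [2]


Visit 6, enqueue [0]
Visit 0, enqueue [2, 3]
Visit 2, enqueue [4, 5, 7, 8]
Visit 3, enqueue []
Visit 4, enqueue []
Visit 5, enqueue [1]
Visit 7, enqueue []
Visit 8, enqueue []
Visit 1, enqueue []

BFS order: [6, 0, 2, 3, 4, 5, 7, 8, 1]


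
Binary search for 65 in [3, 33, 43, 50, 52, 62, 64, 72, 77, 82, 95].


Step 1: lo=0, hi=10, mid=5, val=62
Step 2: lo=6, hi=10, mid=8, val=77
Step 3: lo=6, hi=7, mid=6, val=64
Step 4: lo=7, hi=7, mid=7, val=72

Not found


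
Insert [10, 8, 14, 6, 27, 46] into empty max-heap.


Insert 10: [10]
Insert 8: [10, 8]
Insert 14: [14, 8, 10]
Insert 6: [14, 8, 10, 6]
Insert 27: [27, 14, 10, 6, 8]
Insert 46: [46, 14, 27, 6, 8, 10]

Final heap: [46, 14, 27, 6, 8, 10]


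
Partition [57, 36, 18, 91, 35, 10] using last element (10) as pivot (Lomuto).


Pivot: 10
Place pivot at 0: [10, 36, 18, 91, 35, 57]

Partitioned: [10, 36, 18, 91, 35, 57]


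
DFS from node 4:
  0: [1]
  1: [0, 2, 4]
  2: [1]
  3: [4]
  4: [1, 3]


Visit 4, push [3, 1]
Visit 1, push [2, 0]
Visit 0, push []
Visit 2, push []
Visit 3, push []

DFS order: [4, 1, 0, 2, 3]


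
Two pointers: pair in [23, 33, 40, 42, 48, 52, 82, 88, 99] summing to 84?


lo=0(23)+hi=8(99)=122
lo=0(23)+hi=7(88)=111
lo=0(23)+hi=6(82)=105
lo=0(23)+hi=5(52)=75
lo=1(33)+hi=5(52)=85
lo=1(33)+hi=4(48)=81
lo=2(40)+hi=4(48)=88
lo=2(40)+hi=3(42)=82

No pair found


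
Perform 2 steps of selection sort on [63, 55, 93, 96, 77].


Initial: [63, 55, 93, 96, 77]
Step 1: min=55 at 1
  Swap: [55, 63, 93, 96, 77]
Step 2: min=63 at 1
  Swap: [55, 63, 93, 96, 77]

After 2 steps: [55, 63, 93, 96, 77]


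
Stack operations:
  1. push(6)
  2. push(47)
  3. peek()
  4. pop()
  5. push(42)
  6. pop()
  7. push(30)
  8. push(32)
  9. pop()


push(6) -> [6]
push(47) -> [6, 47]
peek()->47
pop()->47, [6]
push(42) -> [6, 42]
pop()->42, [6]
push(30) -> [6, 30]
push(32) -> [6, 30, 32]
pop()->32, [6, 30]

Final stack: [6, 30]


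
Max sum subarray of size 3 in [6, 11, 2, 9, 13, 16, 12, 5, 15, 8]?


[0:3]: 19
[1:4]: 22
[2:5]: 24
[3:6]: 38
[4:7]: 41
[5:8]: 33
[6:9]: 32
[7:10]: 28

Max: 41 at [4:7]


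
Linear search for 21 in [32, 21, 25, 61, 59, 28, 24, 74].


i=0: 32!=21
i=1: 21==21 found!

Found at 1, 2 comps


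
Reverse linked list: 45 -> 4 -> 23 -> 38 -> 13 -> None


Step 1: curr=45, set curr.next=prev(None) | reversed so far: 45
Step 2: curr=4, set curr.next=prev(45) | reversed so far: 4 -> 45
Step 3: curr=23, set curr.next=prev(4) | reversed so far: 23 -> 4 -> 45
Step 4: curr=38, set curr.next=prev(23) | reversed so far: 38 -> 23 -> 4 -> 45
Step 5: curr=13, set curr.next=prev(38) | reversed so far: 13 -> 38 -> 23 -> 4 -> 45

13 -> 38 -> 23 -> 4 -> 45 -> None


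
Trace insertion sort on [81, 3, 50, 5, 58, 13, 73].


Initial: [81, 3, 50, 5, 58, 13, 73]
Insert 3: [3, 81, 50, 5, 58, 13, 73]
Insert 50: [3, 50, 81, 5, 58, 13, 73]
Insert 5: [3, 5, 50, 81, 58, 13, 73]
Insert 58: [3, 5, 50, 58, 81, 13, 73]
Insert 13: [3, 5, 13, 50, 58, 81, 73]
Insert 73: [3, 5, 13, 50, 58, 73, 81]

Sorted: [3, 5, 13, 50, 58, 73, 81]


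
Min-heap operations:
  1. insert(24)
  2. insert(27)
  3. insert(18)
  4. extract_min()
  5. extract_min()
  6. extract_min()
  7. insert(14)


insert(24) -> [24]
insert(27) -> [24, 27]
insert(18) -> [18, 27, 24]
extract_min()->18, [24, 27]
extract_min()->24, [27]
extract_min()->27, []
insert(14) -> [14]

Final heap: [14]


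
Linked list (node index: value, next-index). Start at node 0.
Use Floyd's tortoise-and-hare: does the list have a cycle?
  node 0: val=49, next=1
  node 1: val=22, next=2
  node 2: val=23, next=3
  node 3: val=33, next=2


Floyd's tortoise (slow, +1) and hare (fast, +2):
  init: slow=0, fast=0
  step 1: slow=1, fast=2
  step 2: slow=2, fast=2
  slow == fast at node 2: cycle detected

Cycle: yes


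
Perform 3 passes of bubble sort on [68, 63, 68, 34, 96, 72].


Initial: [68, 63, 68, 34, 96, 72]
Pass 1: [63, 68, 34, 68, 72, 96] (3 swaps)
Pass 2: [63, 34, 68, 68, 72, 96] (1 swaps)
Pass 3: [34, 63, 68, 68, 72, 96] (1 swaps)

After 3 passes: [34, 63, 68, 68, 72, 96]


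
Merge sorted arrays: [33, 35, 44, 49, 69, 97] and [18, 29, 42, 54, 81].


Take 18 from B
Take 29 from B
Take 33 from A
Take 35 from A
Take 42 from B
Take 44 from A
Take 49 from A
Take 54 from B
Take 69 from A
Take 81 from B

Merged: [18, 29, 33, 35, 42, 44, 49, 54, 69, 81, 97]


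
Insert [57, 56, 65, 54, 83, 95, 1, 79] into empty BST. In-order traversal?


Insert 57: root
Insert 56: L from 57
Insert 65: R from 57
Insert 54: L from 57 -> L from 56
Insert 83: R from 57 -> R from 65
Insert 95: R from 57 -> R from 65 -> R from 83
Insert 1: L from 57 -> L from 56 -> L from 54
Insert 79: R from 57 -> R from 65 -> L from 83

In-order: [1, 54, 56, 57, 65, 79, 83, 95]
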